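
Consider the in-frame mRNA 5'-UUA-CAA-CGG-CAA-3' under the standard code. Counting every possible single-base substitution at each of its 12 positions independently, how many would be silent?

8

Codon 1 (UUA, Leu): 2 synonymous substitutions.
Codon 2 (CAA, Gln): 1 synonymous substitution.
Codon 3 (CGG, Arg): 4 synonymous substitutions.
Codon 4 (CAA, Gln): 1 synonymous substitution.
Total: 2 + 1 + 4 + 1 = 8.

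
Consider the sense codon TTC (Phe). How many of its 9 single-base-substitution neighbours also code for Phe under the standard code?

Position 1: none → 0 synonymous.
Position 2: none → 0 synonymous.
Position 3: TTT → 1 synonymous.
Total: 0 + 0 + 1 = 1.

1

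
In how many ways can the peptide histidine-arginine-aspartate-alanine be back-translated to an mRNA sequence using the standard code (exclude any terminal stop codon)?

His: 2 codons.
Arg: 6 codons.
Asp: 2 codons.
Ala: 4 codons.
2 × 6 × 2 × 4 = 96.

96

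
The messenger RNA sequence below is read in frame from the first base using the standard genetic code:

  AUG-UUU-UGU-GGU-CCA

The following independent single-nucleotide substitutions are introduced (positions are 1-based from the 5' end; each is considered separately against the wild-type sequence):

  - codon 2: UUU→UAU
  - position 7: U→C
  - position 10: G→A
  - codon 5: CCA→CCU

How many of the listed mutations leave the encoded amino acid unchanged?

1

Codon 2: UUU (Phe) → UAU (Tyr) — missense.
Codon 3: UGU (Cys) → CGU (Arg) — missense.
Codon 4: GGU (Gly) → AGU (Ser) — missense.
Codon 5: CCA (Pro) → CCU (Pro) — synonymous.
Synonymous: 1 of 4.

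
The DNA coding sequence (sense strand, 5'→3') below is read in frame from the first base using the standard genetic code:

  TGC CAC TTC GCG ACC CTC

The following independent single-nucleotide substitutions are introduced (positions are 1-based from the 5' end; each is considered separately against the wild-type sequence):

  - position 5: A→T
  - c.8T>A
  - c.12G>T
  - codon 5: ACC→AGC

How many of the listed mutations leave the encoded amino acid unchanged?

1

Codon 2: CAC (His) → CTC (Leu) — missense.
Codon 3: TTC (Phe) → TAC (Tyr) — missense.
Codon 4: GCG (Ala) → GCT (Ala) — synonymous.
Codon 5: ACC (Thr) → AGC (Ser) — missense.
Synonymous: 1 of 4.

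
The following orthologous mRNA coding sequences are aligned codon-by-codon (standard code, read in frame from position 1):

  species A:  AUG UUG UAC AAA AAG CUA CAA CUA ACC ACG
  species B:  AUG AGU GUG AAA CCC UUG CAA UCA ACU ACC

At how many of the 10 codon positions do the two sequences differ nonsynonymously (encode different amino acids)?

Codon 1: AUG Met / AUG Met — identical.
Codon 2: UUG Leu / AGU Ser — nonsynonymous.
Codon 3: UAC Tyr / GUG Val — nonsynonymous.
Codon 4: AAA Lys / AAA Lys — identical.
Codon 5: AAG Lys / CCC Pro — nonsynonymous.
Codon 6: CUA Leu / UUG Leu — synonymous.
Codon 7: CAA Gln / CAA Gln — identical.
Codon 8: CUA Leu / UCA Ser — nonsynonymous.
Codon 9: ACC Thr / ACU Thr — synonymous.
Codon 10: ACG Thr / ACC Thr — synonymous.
Nonsynonymous differences: 4.

4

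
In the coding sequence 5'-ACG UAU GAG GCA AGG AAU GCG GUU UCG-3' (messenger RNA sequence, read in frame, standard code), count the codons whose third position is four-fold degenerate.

Codon 1 ACG (Thr): third position 4-fold.
Codon 2 UAU (Tyr): third position 2-fold.
Codon 3 GAG (Glu): third position 2-fold.
Codon 4 GCA (Ala): third position 4-fold.
Codon 5 AGG (Arg): third position 2-fold.
Codon 6 AAU (Asn): third position 2-fold.
Codon 7 GCG (Ala): third position 4-fold.
Codon 8 GUU (Val): third position 4-fold.
Codon 9 UCG (Ser): third position 4-fold.
Four-fold degenerate third positions: 5.

5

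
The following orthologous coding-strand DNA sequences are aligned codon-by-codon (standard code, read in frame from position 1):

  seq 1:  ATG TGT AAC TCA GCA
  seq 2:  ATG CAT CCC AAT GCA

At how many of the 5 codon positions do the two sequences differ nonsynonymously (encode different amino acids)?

Codon 1: ATG Met / ATG Met — identical.
Codon 2: TGT Cys / CAT His — nonsynonymous.
Codon 3: AAC Asn / CCC Pro — nonsynonymous.
Codon 4: TCA Ser / AAT Asn — nonsynonymous.
Codon 5: GCA Ala / GCA Ala — identical.
Nonsynonymous differences: 3.

3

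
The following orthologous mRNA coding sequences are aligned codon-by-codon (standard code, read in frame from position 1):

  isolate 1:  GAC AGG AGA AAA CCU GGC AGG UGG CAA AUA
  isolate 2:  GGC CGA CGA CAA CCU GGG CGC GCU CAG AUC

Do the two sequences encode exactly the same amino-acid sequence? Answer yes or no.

no

Codon 1: GAC Asp / GGC Gly — nonsynonymous.
Codon 2: AGG Arg / CGA Arg — synonymous.
Codon 3: AGA Arg / CGA Arg — synonymous.
Codon 4: AAA Lys / CAA Gln — nonsynonymous.
Codon 5: CCU Pro / CCU Pro — identical.
Codon 6: GGC Gly / GGG Gly — synonymous.
Codon 7: AGG Arg / CGC Arg — synonymous.
Codon 8: UGG Trp / GCU Ala — nonsynonymous.
Codon 9: CAA Gln / CAG Gln — synonymous.
Codon 10: AUA Ile / AUC Ile — synonymous.
Nonsynonymous differences: 3 → different protein.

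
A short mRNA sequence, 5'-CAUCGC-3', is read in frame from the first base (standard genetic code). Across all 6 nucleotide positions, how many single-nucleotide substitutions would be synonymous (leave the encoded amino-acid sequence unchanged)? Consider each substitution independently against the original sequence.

Codon 1 (CAU, His): 1 synonymous substitution.
Codon 2 (CGC, Arg): 3 synonymous substitutions.
Total: 1 + 3 = 4.

4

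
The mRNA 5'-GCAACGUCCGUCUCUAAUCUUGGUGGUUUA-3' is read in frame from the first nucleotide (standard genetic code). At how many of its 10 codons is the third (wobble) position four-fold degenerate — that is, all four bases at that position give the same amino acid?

Codon 1 GCA (Ala): third position 4-fold.
Codon 2 ACG (Thr): third position 4-fold.
Codon 3 UCC (Ser): third position 4-fold.
Codon 4 GUC (Val): third position 4-fold.
Codon 5 UCU (Ser): third position 4-fold.
Codon 6 AAU (Asn): third position 2-fold.
Codon 7 CUU (Leu): third position 4-fold.
Codon 8 GGU (Gly): third position 4-fold.
Codon 9 GGU (Gly): third position 4-fold.
Codon 10 UUA (Leu): third position 2-fold.
Four-fold degenerate third positions: 8.

8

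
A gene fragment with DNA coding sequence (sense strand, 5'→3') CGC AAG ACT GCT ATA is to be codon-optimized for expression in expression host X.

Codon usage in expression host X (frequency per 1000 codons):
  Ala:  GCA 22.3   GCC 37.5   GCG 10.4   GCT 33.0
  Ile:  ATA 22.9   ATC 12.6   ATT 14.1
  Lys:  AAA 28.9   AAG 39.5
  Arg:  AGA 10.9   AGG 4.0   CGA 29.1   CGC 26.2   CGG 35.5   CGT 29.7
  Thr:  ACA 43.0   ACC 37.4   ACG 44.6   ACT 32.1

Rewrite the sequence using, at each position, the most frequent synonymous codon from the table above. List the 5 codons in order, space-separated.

Codon 1 (Arg): best is CGG at 35.5.
Codon 2 (Lys): best is AAG at 39.5.
Codon 3 (Thr): best is ACG at 44.6.
Codon 4 (Ala): best is GCC at 37.5.
Codon 5 (Ile): best is ATA at 22.9.

CGG AAG ACG GCC ATA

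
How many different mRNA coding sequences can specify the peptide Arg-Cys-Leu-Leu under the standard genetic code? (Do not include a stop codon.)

432

Arg: 6 codons.
Cys: 2 codons.
Leu: 6 codons.
Leu: 6 codons.
6 × 2 × 6 × 6 = 432.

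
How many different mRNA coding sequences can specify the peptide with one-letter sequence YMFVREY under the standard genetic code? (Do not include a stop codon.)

Tyr: 2 codons.
Met: 1 codon.
Phe: 2 codons.
Val: 4 codons.
Arg: 6 codons.
Glu: 2 codons.
Tyr: 2 codons.
2 × 1 × 2 × 4 × 6 × 2 × 2 = 384.

384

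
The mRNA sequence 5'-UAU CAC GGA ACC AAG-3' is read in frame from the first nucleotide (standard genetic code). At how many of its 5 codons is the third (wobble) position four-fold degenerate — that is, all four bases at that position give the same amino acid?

2

Codon 1 UAU (Tyr): third position 2-fold.
Codon 2 CAC (His): third position 2-fold.
Codon 3 GGA (Gly): third position 4-fold.
Codon 4 ACC (Thr): third position 4-fold.
Codon 5 AAG (Lys): third position 2-fold.
Four-fold degenerate third positions: 2.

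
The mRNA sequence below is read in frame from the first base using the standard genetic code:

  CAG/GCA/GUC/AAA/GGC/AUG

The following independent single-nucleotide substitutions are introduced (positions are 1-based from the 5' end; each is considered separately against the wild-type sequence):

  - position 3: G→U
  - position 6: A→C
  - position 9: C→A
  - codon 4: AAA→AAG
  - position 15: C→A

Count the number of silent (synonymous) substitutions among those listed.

4

Codon 1: CAG (Gln) → CAU (His) — missense.
Codon 2: GCA (Ala) → GCC (Ala) — synonymous.
Codon 3: GUC (Val) → GUA (Val) — synonymous.
Codon 4: AAA (Lys) → AAG (Lys) — synonymous.
Codon 5: GGC (Gly) → GGA (Gly) — synonymous.
Synonymous: 4 of 5.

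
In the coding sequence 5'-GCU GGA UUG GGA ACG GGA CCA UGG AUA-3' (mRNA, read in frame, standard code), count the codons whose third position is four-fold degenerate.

Codon 1 GCU (Ala): third position 4-fold.
Codon 2 GGA (Gly): third position 4-fold.
Codon 3 UUG (Leu): third position 2-fold.
Codon 4 GGA (Gly): third position 4-fold.
Codon 5 ACG (Thr): third position 4-fold.
Codon 6 GGA (Gly): third position 4-fold.
Codon 7 CCA (Pro): third position 4-fold.
Codon 8 UGG (Trp): third position 1-fold.
Codon 9 AUA (Ile): third position 3-fold.
Four-fold degenerate third positions: 6.

6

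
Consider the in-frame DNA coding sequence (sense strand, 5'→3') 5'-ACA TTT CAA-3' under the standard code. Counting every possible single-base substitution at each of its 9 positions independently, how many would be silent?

5

Codon 1 (ACA, Thr): 3 synonymous substitutions.
Codon 2 (TTT, Phe): 1 synonymous substitution.
Codon 3 (CAA, Gln): 1 synonymous substitution.
Total: 3 + 1 + 1 = 5.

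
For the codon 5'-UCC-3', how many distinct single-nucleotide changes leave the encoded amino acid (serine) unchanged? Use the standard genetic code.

Position 1: none → 0 synonymous.
Position 2: none → 0 synonymous.
Position 3: UCU, UCA, UCG → 3 synonymous.
Total: 0 + 0 + 3 = 3.

3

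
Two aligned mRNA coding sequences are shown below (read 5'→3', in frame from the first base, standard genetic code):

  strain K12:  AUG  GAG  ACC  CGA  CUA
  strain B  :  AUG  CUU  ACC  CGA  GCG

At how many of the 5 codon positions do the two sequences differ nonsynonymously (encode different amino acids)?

Codon 1: AUG Met / AUG Met — identical.
Codon 2: GAG Glu / CUU Leu — nonsynonymous.
Codon 3: ACC Thr / ACC Thr — identical.
Codon 4: CGA Arg / CGA Arg — identical.
Codon 5: CUA Leu / GCG Ala — nonsynonymous.
Nonsynonymous differences: 2.

2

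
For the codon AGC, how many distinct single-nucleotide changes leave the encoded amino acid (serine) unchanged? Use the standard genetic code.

Position 1: none → 0 synonymous.
Position 2: none → 0 synonymous.
Position 3: AGU → 1 synonymous.
Total: 0 + 0 + 1 = 1.

1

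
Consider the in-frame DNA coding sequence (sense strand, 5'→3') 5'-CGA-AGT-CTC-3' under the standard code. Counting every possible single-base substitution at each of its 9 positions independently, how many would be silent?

8

Codon 1 (CGA, Arg): 4 synonymous substitutions.
Codon 2 (AGT, Ser): 1 synonymous substitution.
Codon 3 (CTC, Leu): 3 synonymous substitutions.
Total: 4 + 1 + 3 = 8.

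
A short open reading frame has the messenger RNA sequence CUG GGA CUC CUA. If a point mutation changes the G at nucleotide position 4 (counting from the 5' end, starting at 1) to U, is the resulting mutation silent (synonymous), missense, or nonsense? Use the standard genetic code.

nonsense

Position 4 falls in codon 2: GGA → Gly.
After the substitution the codon is UGA → Stop.
The new codon is a stop codon, so this is a nonsense mutation.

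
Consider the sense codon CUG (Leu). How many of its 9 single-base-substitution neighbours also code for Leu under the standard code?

4

Position 1: UUG → 1 synonymous.
Position 2: none → 0 synonymous.
Position 3: CUU, CUC, CUA → 3 synonymous.
Total: 1 + 0 + 3 = 4.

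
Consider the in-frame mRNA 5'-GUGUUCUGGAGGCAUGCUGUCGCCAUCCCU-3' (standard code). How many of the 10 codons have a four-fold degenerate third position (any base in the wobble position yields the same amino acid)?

Codon 1 GUG (Val): third position 4-fold.
Codon 2 UUC (Phe): third position 2-fold.
Codon 3 UGG (Trp): third position 1-fold.
Codon 4 AGG (Arg): third position 2-fold.
Codon 5 CAU (His): third position 2-fold.
Codon 6 GCU (Ala): third position 4-fold.
Codon 7 GUC (Val): third position 4-fold.
Codon 8 GCC (Ala): third position 4-fold.
Codon 9 AUC (Ile): third position 3-fold.
Codon 10 CCU (Pro): third position 4-fold.
Four-fold degenerate third positions: 5.

5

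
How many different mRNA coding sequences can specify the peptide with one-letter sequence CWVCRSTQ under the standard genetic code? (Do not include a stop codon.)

Cys: 2 codons.
Trp: 1 codon.
Val: 4 codons.
Cys: 2 codons.
Arg: 6 codons.
Ser: 6 codons.
Thr: 4 codons.
Gln: 2 codons.
2 × 1 × 4 × 2 × 6 × 6 × 4 × 2 = 4608.

4608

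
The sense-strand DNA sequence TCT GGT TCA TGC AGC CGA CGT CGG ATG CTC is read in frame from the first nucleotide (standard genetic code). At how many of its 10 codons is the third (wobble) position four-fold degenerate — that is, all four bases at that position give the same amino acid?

7

Codon 1 TCT (Ser): third position 4-fold.
Codon 2 GGT (Gly): third position 4-fold.
Codon 3 TCA (Ser): third position 4-fold.
Codon 4 TGC (Cys): third position 2-fold.
Codon 5 AGC (Ser): third position 2-fold.
Codon 6 CGA (Arg): third position 4-fold.
Codon 7 CGT (Arg): third position 4-fold.
Codon 8 CGG (Arg): third position 4-fold.
Codon 9 ATG (Met): third position 1-fold.
Codon 10 CTC (Leu): third position 4-fold.
Four-fold degenerate third positions: 7.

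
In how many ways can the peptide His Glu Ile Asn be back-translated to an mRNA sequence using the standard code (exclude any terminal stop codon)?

24

His: 2 codons.
Glu: 2 codons.
Ile: 3 codons.
Asn: 2 codons.
2 × 2 × 3 × 2 = 24.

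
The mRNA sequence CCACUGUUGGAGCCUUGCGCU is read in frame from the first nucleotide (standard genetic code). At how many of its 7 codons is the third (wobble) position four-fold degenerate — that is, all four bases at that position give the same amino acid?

4

Codon 1 CCA (Pro): third position 4-fold.
Codon 2 CUG (Leu): third position 4-fold.
Codon 3 UUG (Leu): third position 2-fold.
Codon 4 GAG (Glu): third position 2-fold.
Codon 5 CCU (Pro): third position 4-fold.
Codon 6 UGC (Cys): third position 2-fold.
Codon 7 GCU (Ala): third position 4-fold.
Four-fold degenerate third positions: 4.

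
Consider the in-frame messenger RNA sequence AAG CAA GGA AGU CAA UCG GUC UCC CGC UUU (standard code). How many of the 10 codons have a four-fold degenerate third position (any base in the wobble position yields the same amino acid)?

Codon 1 AAG (Lys): third position 2-fold.
Codon 2 CAA (Gln): third position 2-fold.
Codon 3 GGA (Gly): third position 4-fold.
Codon 4 AGU (Ser): third position 2-fold.
Codon 5 CAA (Gln): third position 2-fold.
Codon 6 UCG (Ser): third position 4-fold.
Codon 7 GUC (Val): third position 4-fold.
Codon 8 UCC (Ser): third position 4-fold.
Codon 9 CGC (Arg): third position 4-fold.
Codon 10 UUU (Phe): third position 2-fold.
Four-fold degenerate third positions: 5.

5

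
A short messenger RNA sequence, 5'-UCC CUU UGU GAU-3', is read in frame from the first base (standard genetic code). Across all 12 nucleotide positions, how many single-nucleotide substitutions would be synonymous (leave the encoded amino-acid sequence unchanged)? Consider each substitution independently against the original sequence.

Codon 1 (UCC, Ser): 3 synonymous substitutions.
Codon 2 (CUU, Leu): 3 synonymous substitutions.
Codon 3 (UGU, Cys): 1 synonymous substitution.
Codon 4 (GAU, Asp): 1 synonymous substitution.
Total: 3 + 3 + 1 + 1 = 8.

8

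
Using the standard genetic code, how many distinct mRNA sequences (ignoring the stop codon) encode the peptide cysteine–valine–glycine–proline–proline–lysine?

1024

Cys: 2 codons.
Val: 4 codons.
Gly: 4 codons.
Pro: 4 codons.
Pro: 4 codons.
Lys: 2 codons.
2 × 4 × 4 × 4 × 4 × 2 = 1024.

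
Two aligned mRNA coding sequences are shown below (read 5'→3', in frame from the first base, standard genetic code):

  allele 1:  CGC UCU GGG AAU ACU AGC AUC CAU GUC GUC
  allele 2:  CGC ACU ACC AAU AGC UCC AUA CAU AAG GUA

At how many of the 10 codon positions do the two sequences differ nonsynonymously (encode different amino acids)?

4

Codon 1: CGC Arg / CGC Arg — identical.
Codon 2: UCU Ser / ACU Thr — nonsynonymous.
Codon 3: GGG Gly / ACC Thr — nonsynonymous.
Codon 4: AAU Asn / AAU Asn — identical.
Codon 5: ACU Thr / AGC Ser — nonsynonymous.
Codon 6: AGC Ser / UCC Ser — synonymous.
Codon 7: AUC Ile / AUA Ile — synonymous.
Codon 8: CAU His / CAU His — identical.
Codon 9: GUC Val / AAG Lys — nonsynonymous.
Codon 10: GUC Val / GUA Val — synonymous.
Nonsynonymous differences: 4.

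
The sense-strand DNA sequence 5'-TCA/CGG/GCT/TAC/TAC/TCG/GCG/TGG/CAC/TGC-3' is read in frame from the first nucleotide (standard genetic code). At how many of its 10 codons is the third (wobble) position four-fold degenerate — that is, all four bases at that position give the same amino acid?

Codon 1 TCA (Ser): third position 4-fold.
Codon 2 CGG (Arg): third position 4-fold.
Codon 3 GCT (Ala): third position 4-fold.
Codon 4 TAC (Tyr): third position 2-fold.
Codon 5 TAC (Tyr): third position 2-fold.
Codon 6 TCG (Ser): third position 4-fold.
Codon 7 GCG (Ala): third position 4-fold.
Codon 8 TGG (Trp): third position 1-fold.
Codon 9 CAC (His): third position 2-fold.
Codon 10 TGC (Cys): third position 2-fold.
Four-fold degenerate third positions: 5.

5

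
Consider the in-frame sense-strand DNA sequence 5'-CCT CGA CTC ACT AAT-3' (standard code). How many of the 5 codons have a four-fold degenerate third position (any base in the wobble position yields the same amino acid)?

Codon 1 CCT (Pro): third position 4-fold.
Codon 2 CGA (Arg): third position 4-fold.
Codon 3 CTC (Leu): third position 4-fold.
Codon 4 ACT (Thr): third position 4-fold.
Codon 5 AAT (Asn): third position 2-fold.
Four-fold degenerate third positions: 4.

4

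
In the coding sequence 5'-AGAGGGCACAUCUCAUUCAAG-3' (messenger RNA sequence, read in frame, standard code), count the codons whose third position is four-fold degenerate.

2

Codon 1 AGA (Arg): third position 2-fold.
Codon 2 GGG (Gly): third position 4-fold.
Codon 3 CAC (His): third position 2-fold.
Codon 4 AUC (Ile): third position 3-fold.
Codon 5 UCA (Ser): third position 4-fold.
Codon 6 UUC (Phe): third position 2-fold.
Codon 7 AAG (Lys): third position 2-fold.
Four-fold degenerate third positions: 2.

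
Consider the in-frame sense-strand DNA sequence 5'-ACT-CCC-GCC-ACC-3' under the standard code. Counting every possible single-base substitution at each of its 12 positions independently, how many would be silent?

Codon 1 (ACT, Thr): 3 synonymous substitutions.
Codon 2 (CCC, Pro): 3 synonymous substitutions.
Codon 3 (GCC, Ala): 3 synonymous substitutions.
Codon 4 (ACC, Thr): 3 synonymous substitutions.
Total: 3 + 3 + 3 + 3 = 12.

12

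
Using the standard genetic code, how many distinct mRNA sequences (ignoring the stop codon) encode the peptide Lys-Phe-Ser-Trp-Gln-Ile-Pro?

576

Lys: 2 codons.
Phe: 2 codons.
Ser: 6 codons.
Trp: 1 codon.
Gln: 2 codons.
Ile: 3 codons.
Pro: 4 codons.
2 × 2 × 6 × 1 × 2 × 3 × 4 = 576.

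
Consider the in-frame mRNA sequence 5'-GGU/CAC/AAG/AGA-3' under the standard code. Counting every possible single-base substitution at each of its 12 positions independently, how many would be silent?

7

Codon 1 (GGU, Gly): 3 synonymous substitutions.
Codon 2 (CAC, His): 1 synonymous substitution.
Codon 3 (AAG, Lys): 1 synonymous substitution.
Codon 4 (AGA, Arg): 2 synonymous substitutions.
Total: 3 + 1 + 1 + 2 = 7.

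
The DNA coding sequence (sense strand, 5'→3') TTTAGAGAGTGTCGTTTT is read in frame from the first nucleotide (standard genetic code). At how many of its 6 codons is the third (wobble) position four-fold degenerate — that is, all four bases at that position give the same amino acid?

Codon 1 TTT (Phe): third position 2-fold.
Codon 2 AGA (Arg): third position 2-fold.
Codon 3 GAG (Glu): third position 2-fold.
Codon 4 TGT (Cys): third position 2-fold.
Codon 5 CGT (Arg): third position 4-fold.
Codon 6 TTT (Phe): third position 2-fold.
Four-fold degenerate third positions: 1.

1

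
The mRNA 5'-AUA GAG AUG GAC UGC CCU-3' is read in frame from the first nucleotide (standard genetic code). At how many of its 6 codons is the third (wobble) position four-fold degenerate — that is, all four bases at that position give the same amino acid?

Codon 1 AUA (Ile): third position 3-fold.
Codon 2 GAG (Glu): third position 2-fold.
Codon 3 AUG (Met): third position 1-fold.
Codon 4 GAC (Asp): third position 2-fold.
Codon 5 UGC (Cys): third position 2-fold.
Codon 6 CCU (Pro): third position 4-fold.
Four-fold degenerate third positions: 1.

1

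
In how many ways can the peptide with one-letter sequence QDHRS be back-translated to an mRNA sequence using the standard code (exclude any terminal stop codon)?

288

Gln: 2 codons.
Asp: 2 codons.
His: 2 codons.
Arg: 6 codons.
Ser: 6 codons.
2 × 2 × 2 × 6 × 6 = 288.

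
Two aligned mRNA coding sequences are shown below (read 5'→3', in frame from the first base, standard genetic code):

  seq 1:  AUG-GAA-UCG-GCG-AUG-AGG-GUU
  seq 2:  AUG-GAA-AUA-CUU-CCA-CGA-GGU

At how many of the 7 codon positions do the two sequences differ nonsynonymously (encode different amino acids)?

4

Codon 1: AUG Met / AUG Met — identical.
Codon 2: GAA Glu / GAA Glu — identical.
Codon 3: UCG Ser / AUA Ile — nonsynonymous.
Codon 4: GCG Ala / CUU Leu — nonsynonymous.
Codon 5: AUG Met / CCA Pro — nonsynonymous.
Codon 6: AGG Arg / CGA Arg — synonymous.
Codon 7: GUU Val / GGU Gly — nonsynonymous.
Nonsynonymous differences: 4.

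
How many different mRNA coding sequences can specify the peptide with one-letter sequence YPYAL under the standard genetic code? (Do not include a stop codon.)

384

Tyr: 2 codons.
Pro: 4 codons.
Tyr: 2 codons.
Ala: 4 codons.
Leu: 6 codons.
2 × 4 × 2 × 4 × 6 = 384.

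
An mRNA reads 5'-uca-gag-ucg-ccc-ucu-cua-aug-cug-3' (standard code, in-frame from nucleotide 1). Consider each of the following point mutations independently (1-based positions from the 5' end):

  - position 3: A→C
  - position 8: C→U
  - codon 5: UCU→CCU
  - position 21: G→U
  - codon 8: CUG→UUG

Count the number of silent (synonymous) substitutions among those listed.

2

Codon 1: UCA (Ser) → UCC (Ser) — synonymous.
Codon 3: UCG (Ser) → UUG (Leu) — missense.
Codon 5: UCU (Ser) → CCU (Pro) — missense.
Codon 7: AUG (Met) → AUU (Ile) — missense.
Codon 8: CUG (Leu) → UUG (Leu) — synonymous.
Synonymous: 2 of 5.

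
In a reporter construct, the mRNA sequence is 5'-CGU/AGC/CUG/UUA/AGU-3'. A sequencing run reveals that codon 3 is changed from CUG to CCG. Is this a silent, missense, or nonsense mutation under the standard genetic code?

Position 8 falls in codon 3: CUG → Leu.
After the substitution the codon is CCG → Pro.
Leu ≠ Pro, so this is a missense mutation.

missense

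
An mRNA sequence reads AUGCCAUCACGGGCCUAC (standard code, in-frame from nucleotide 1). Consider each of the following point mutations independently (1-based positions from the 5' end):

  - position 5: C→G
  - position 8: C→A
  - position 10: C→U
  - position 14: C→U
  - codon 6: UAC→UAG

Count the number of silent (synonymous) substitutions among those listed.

0

Codon 2: CCA (Pro) → CGA (Arg) — missense.
Codon 3: UCA (Ser) → UAA (Stop) — nonsense.
Codon 4: CGG (Arg) → UGG (Trp) — missense.
Codon 5: GCC (Ala) → GUC (Val) — missense.
Codon 6: UAC (Tyr) → UAG (Stop) — nonsense.
Synonymous: 0 of 5.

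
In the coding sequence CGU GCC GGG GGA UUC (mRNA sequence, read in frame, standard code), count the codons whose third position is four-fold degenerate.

4

Codon 1 CGU (Arg): third position 4-fold.
Codon 2 GCC (Ala): third position 4-fold.
Codon 3 GGG (Gly): third position 4-fold.
Codon 4 GGA (Gly): third position 4-fold.
Codon 5 UUC (Phe): third position 2-fold.
Four-fold degenerate third positions: 4.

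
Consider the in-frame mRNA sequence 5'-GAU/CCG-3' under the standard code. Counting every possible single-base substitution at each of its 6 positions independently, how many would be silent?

4

Codon 1 (GAU, Asp): 1 synonymous substitution.
Codon 2 (CCG, Pro): 3 synonymous substitutions.
Total: 1 + 3 = 4.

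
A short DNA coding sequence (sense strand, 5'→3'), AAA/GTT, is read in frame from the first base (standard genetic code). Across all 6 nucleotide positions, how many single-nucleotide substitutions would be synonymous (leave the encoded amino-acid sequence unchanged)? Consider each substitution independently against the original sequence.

Codon 1 (AAA, Lys): 1 synonymous substitution.
Codon 2 (GTT, Val): 3 synonymous substitutions.
Total: 1 + 3 = 4.

4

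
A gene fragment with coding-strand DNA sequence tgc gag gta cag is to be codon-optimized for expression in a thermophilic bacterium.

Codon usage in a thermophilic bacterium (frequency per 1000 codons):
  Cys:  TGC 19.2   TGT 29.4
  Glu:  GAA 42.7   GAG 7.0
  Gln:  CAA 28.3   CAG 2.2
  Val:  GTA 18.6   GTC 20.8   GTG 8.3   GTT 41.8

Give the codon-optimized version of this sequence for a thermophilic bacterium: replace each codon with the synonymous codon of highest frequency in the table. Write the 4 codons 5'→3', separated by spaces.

TGT GAA GTT CAA

Codon 1 (Cys): best is TGT at 29.4.
Codon 2 (Glu): best is GAA at 42.7.
Codon 3 (Val): best is GTT at 41.8.
Codon 4 (Gln): best is CAA at 28.3.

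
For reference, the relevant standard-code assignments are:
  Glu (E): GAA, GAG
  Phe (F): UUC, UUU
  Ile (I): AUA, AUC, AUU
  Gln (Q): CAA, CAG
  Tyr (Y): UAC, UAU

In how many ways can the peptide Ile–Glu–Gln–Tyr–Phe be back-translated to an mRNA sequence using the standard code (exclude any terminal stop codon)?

Ile: 3 codons.
Glu: 2 codons.
Gln: 2 codons.
Tyr: 2 codons.
Phe: 2 codons.
3 × 2 × 2 × 2 × 2 = 48.

48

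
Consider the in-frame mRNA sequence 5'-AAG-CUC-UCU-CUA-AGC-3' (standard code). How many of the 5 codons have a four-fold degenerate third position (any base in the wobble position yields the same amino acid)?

3

Codon 1 AAG (Lys): third position 2-fold.
Codon 2 CUC (Leu): third position 4-fold.
Codon 3 UCU (Ser): third position 4-fold.
Codon 4 CUA (Leu): third position 4-fold.
Codon 5 AGC (Ser): third position 2-fold.
Four-fold degenerate third positions: 3.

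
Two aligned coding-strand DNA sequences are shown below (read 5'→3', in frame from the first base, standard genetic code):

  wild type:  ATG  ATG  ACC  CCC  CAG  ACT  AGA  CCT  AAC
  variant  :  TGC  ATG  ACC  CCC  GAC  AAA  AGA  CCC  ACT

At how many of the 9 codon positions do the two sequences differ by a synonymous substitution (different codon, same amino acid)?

1

Codon 1: ATG Met / TGC Cys — nonsynonymous.
Codon 2: ATG Met / ATG Met — identical.
Codon 3: ACC Thr / ACC Thr — identical.
Codon 4: CCC Pro / CCC Pro — identical.
Codon 5: CAG Gln / GAC Asp — nonsynonymous.
Codon 6: ACT Thr / AAA Lys — nonsynonymous.
Codon 7: AGA Arg / AGA Arg — identical.
Codon 8: CCT Pro / CCC Pro — synonymous.
Codon 9: AAC Asn / ACT Thr — nonsynonymous.
Synonymous differences: 1.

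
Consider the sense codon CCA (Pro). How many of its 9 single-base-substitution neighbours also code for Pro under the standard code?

3

Position 1: none → 0 synonymous.
Position 2: none → 0 synonymous.
Position 3: CCU, CCC, CCG → 3 synonymous.
Total: 0 + 0 + 3 = 3.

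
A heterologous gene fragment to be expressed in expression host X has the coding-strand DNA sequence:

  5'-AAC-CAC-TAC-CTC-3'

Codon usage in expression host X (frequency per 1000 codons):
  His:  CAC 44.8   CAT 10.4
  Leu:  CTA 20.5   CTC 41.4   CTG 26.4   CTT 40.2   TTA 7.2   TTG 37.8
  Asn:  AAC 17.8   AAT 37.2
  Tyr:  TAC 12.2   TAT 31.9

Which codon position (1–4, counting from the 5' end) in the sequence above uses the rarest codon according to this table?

3

Codon 1 AAC (Asn): 17.8 per 1000.
Codon 2 CAC (His): 44.8 per 1000.
Codon 3 TAC (Tyr): 12.2 per 1000.
Codon 4 CTC (Leu): 41.4 per 1000.
Lowest frequency is 12.2 at codon 3.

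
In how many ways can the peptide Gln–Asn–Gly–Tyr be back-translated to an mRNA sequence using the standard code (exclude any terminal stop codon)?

32

Gln: 2 codons.
Asn: 2 codons.
Gly: 4 codons.
Tyr: 2 codons.
2 × 2 × 4 × 2 = 32.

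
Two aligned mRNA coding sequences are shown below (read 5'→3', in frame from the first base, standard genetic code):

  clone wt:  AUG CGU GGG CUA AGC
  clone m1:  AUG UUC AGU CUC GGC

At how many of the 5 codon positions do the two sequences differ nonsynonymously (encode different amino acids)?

3

Codon 1: AUG Met / AUG Met — identical.
Codon 2: CGU Arg / UUC Phe — nonsynonymous.
Codon 3: GGG Gly / AGU Ser — nonsynonymous.
Codon 4: CUA Leu / CUC Leu — synonymous.
Codon 5: AGC Ser / GGC Gly — nonsynonymous.
Nonsynonymous differences: 3.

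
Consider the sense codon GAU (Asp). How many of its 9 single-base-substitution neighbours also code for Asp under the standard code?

Position 1: none → 0 synonymous.
Position 2: none → 0 synonymous.
Position 3: GAC → 1 synonymous.
Total: 0 + 0 + 1 = 1.

1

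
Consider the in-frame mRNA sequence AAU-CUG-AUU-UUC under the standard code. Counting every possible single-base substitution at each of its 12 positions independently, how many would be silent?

8

Codon 1 (AAU, Asn): 1 synonymous substitution.
Codon 2 (CUG, Leu): 4 synonymous substitutions.
Codon 3 (AUU, Ile): 2 synonymous substitutions.
Codon 4 (UUC, Phe): 1 synonymous substitution.
Total: 1 + 4 + 2 + 1 = 8.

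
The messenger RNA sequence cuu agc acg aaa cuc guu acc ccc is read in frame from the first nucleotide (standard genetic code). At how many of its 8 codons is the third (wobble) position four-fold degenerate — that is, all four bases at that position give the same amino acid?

6

Codon 1 CUU (Leu): third position 4-fold.
Codon 2 AGC (Ser): third position 2-fold.
Codon 3 ACG (Thr): third position 4-fold.
Codon 4 AAA (Lys): third position 2-fold.
Codon 5 CUC (Leu): third position 4-fold.
Codon 6 GUU (Val): third position 4-fold.
Codon 7 ACC (Thr): third position 4-fold.
Codon 8 CCC (Pro): third position 4-fold.
Four-fold degenerate third positions: 6.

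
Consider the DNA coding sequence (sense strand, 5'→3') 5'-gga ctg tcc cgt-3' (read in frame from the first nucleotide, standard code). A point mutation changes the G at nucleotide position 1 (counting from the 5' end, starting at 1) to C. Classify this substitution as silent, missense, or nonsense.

missense

Position 1 falls in codon 1: GGA → Gly.
After the substitution the codon is CGA → Arg.
Gly ≠ Arg, so this is a missense mutation.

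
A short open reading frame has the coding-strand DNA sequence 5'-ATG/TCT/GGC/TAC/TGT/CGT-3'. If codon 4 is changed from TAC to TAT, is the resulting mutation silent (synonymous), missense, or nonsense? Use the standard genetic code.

silent

Position 12 falls in codon 4: TAC → Tyr.
After the substitution the codon is TAT → Tyr.
Both encode Tyr, so the change is synonymous.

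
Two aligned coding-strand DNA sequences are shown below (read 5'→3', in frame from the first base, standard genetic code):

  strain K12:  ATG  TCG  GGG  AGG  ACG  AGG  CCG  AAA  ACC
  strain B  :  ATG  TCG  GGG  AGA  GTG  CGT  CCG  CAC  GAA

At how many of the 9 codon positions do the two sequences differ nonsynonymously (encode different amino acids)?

3

Codon 1: ATG Met / ATG Met — identical.
Codon 2: TCG Ser / TCG Ser — identical.
Codon 3: GGG Gly / GGG Gly — identical.
Codon 4: AGG Arg / AGA Arg — synonymous.
Codon 5: ACG Thr / GTG Val — nonsynonymous.
Codon 6: AGG Arg / CGT Arg — synonymous.
Codon 7: CCG Pro / CCG Pro — identical.
Codon 8: AAA Lys / CAC His — nonsynonymous.
Codon 9: ACC Thr / GAA Glu — nonsynonymous.
Nonsynonymous differences: 3.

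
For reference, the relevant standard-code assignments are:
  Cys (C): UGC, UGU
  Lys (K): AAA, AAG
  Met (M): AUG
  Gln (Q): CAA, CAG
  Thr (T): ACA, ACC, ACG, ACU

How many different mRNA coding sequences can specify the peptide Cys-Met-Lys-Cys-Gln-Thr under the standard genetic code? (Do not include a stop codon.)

64

Cys: 2 codons.
Met: 1 codon.
Lys: 2 codons.
Cys: 2 codons.
Gln: 2 codons.
Thr: 4 codons.
2 × 1 × 2 × 2 × 2 × 4 = 64.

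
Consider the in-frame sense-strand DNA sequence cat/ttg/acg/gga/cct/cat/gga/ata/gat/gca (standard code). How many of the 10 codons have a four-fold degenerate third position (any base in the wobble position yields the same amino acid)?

Codon 1 CAT (His): third position 2-fold.
Codon 2 TTG (Leu): third position 2-fold.
Codon 3 ACG (Thr): third position 4-fold.
Codon 4 GGA (Gly): third position 4-fold.
Codon 5 CCT (Pro): third position 4-fold.
Codon 6 CAT (His): third position 2-fold.
Codon 7 GGA (Gly): third position 4-fold.
Codon 8 ATA (Ile): third position 3-fold.
Codon 9 GAT (Asp): third position 2-fold.
Codon 10 GCA (Ala): third position 4-fold.
Four-fold degenerate third positions: 5.

5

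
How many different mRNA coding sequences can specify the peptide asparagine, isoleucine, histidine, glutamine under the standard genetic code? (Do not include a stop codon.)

Asn: 2 codons.
Ile: 3 codons.
His: 2 codons.
Gln: 2 codons.
2 × 3 × 2 × 2 = 24.

24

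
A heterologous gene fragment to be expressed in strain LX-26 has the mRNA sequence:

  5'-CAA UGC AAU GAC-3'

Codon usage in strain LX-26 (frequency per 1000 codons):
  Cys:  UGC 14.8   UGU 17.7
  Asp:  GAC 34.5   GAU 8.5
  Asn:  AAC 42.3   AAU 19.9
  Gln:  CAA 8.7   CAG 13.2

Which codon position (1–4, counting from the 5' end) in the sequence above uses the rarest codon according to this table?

Codon 1 CAA (Gln): 8.7 per 1000.
Codon 2 UGC (Cys): 14.8 per 1000.
Codon 3 AAU (Asn): 19.9 per 1000.
Codon 4 GAC (Asp): 34.5 per 1000.
Lowest frequency is 8.7 at codon 1.

1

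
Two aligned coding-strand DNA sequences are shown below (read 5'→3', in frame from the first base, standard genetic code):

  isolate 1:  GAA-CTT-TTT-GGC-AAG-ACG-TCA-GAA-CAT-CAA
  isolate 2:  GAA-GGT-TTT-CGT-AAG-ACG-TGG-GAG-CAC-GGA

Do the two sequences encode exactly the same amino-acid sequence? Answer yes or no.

Codon 1: GAA Glu / GAA Glu — identical.
Codon 2: CTT Leu / GGT Gly — nonsynonymous.
Codon 3: TTT Phe / TTT Phe — identical.
Codon 4: GGC Gly / CGT Arg — nonsynonymous.
Codon 5: AAG Lys / AAG Lys — identical.
Codon 6: ACG Thr / ACG Thr — identical.
Codon 7: TCA Ser / TGG Trp — nonsynonymous.
Codon 8: GAA Glu / GAG Glu — synonymous.
Codon 9: CAT His / CAC His — synonymous.
Codon 10: CAA Gln / GGA Gly — nonsynonymous.
Nonsynonymous differences: 4 → different protein.

no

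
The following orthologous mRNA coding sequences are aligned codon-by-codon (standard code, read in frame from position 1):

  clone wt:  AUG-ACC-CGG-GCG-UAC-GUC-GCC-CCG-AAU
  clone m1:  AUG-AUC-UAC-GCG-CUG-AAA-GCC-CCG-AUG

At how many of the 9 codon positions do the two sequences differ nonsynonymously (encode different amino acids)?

5

Codon 1: AUG Met / AUG Met — identical.
Codon 2: ACC Thr / AUC Ile — nonsynonymous.
Codon 3: CGG Arg / UAC Tyr — nonsynonymous.
Codon 4: GCG Ala / GCG Ala — identical.
Codon 5: UAC Tyr / CUG Leu — nonsynonymous.
Codon 6: GUC Val / AAA Lys — nonsynonymous.
Codon 7: GCC Ala / GCC Ala — identical.
Codon 8: CCG Pro / CCG Pro — identical.
Codon 9: AAU Asn / AUG Met — nonsynonymous.
Nonsynonymous differences: 5.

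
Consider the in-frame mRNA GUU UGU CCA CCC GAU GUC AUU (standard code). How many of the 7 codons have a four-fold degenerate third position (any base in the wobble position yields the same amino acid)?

Codon 1 GUU (Val): third position 4-fold.
Codon 2 UGU (Cys): third position 2-fold.
Codon 3 CCA (Pro): third position 4-fold.
Codon 4 CCC (Pro): third position 4-fold.
Codon 5 GAU (Asp): third position 2-fold.
Codon 6 GUC (Val): third position 4-fold.
Codon 7 AUU (Ile): third position 3-fold.
Four-fold degenerate third positions: 4.

4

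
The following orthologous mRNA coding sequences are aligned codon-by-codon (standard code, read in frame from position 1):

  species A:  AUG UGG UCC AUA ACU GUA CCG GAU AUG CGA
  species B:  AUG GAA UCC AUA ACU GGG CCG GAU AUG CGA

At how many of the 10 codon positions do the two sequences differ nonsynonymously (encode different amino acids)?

2

Codon 1: AUG Met / AUG Met — identical.
Codon 2: UGG Trp / GAA Glu — nonsynonymous.
Codon 3: UCC Ser / UCC Ser — identical.
Codon 4: AUA Ile / AUA Ile — identical.
Codon 5: ACU Thr / ACU Thr — identical.
Codon 6: GUA Val / GGG Gly — nonsynonymous.
Codon 7: CCG Pro / CCG Pro — identical.
Codon 8: GAU Asp / GAU Asp — identical.
Codon 9: AUG Met / AUG Met — identical.
Codon 10: CGA Arg / CGA Arg — identical.
Nonsynonymous differences: 2.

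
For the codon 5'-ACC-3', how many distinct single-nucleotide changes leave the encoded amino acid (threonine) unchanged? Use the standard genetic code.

Position 1: none → 0 synonymous.
Position 2: none → 0 synonymous.
Position 3: ACU, ACA, ACG → 3 synonymous.
Total: 0 + 0 + 3 = 3.

3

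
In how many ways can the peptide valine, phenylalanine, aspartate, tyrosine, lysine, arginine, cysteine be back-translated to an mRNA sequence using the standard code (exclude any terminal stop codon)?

768

Val: 4 codons.
Phe: 2 codons.
Asp: 2 codons.
Tyr: 2 codons.
Lys: 2 codons.
Arg: 6 codons.
Cys: 2 codons.
4 × 2 × 2 × 2 × 2 × 6 × 2 = 768.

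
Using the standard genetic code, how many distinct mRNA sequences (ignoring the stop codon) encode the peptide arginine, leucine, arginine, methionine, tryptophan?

216

Arg: 6 codons.
Leu: 6 codons.
Arg: 6 codons.
Met: 1 codon.
Trp: 1 codon.
6 × 6 × 6 × 1 × 1 = 216.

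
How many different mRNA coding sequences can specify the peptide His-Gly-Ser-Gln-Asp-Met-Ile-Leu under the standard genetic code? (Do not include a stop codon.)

3456

His: 2 codons.
Gly: 4 codons.
Ser: 6 codons.
Gln: 2 codons.
Asp: 2 codons.
Met: 1 codon.
Ile: 3 codons.
Leu: 6 codons.
2 × 4 × 6 × 2 × 2 × 1 × 3 × 6 = 3456.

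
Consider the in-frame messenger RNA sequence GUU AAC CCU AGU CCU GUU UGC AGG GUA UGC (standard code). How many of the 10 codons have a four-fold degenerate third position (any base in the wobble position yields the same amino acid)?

Codon 1 GUU (Val): third position 4-fold.
Codon 2 AAC (Asn): third position 2-fold.
Codon 3 CCU (Pro): third position 4-fold.
Codon 4 AGU (Ser): third position 2-fold.
Codon 5 CCU (Pro): third position 4-fold.
Codon 6 GUU (Val): third position 4-fold.
Codon 7 UGC (Cys): third position 2-fold.
Codon 8 AGG (Arg): third position 2-fold.
Codon 9 GUA (Val): third position 4-fold.
Codon 10 UGC (Cys): third position 2-fold.
Four-fold degenerate third positions: 5.

5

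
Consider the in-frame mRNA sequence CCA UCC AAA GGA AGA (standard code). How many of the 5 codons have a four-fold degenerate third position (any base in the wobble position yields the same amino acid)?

Codon 1 CCA (Pro): third position 4-fold.
Codon 2 UCC (Ser): third position 4-fold.
Codon 3 AAA (Lys): third position 2-fold.
Codon 4 GGA (Gly): third position 4-fold.
Codon 5 AGA (Arg): third position 2-fold.
Four-fold degenerate third positions: 3.

3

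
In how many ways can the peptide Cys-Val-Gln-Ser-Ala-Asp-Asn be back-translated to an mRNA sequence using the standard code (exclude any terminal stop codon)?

1536

Cys: 2 codons.
Val: 4 codons.
Gln: 2 codons.
Ser: 6 codons.
Ala: 4 codons.
Asp: 2 codons.
Asn: 2 codons.
2 × 4 × 2 × 6 × 4 × 2 × 2 = 1536.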